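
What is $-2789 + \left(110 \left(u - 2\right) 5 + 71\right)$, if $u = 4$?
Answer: $-1618$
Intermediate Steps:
$-2789 + \left(110 \left(u - 2\right) 5 + 71\right) = -2789 + \left(110 \left(4 - 2\right) 5 + 71\right) = -2789 + \left(110 \cdot 2 \cdot 5 + 71\right) = -2789 + \left(110 \cdot 10 + 71\right) = -2789 + \left(1100 + 71\right) = -2789 + 1171 = -1618$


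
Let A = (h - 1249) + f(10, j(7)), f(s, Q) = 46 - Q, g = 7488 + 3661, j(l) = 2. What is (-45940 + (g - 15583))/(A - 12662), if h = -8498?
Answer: 50374/22365 ≈ 2.2524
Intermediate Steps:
g = 11149
A = -9703 (A = (-8498 - 1249) + (46 - 1*2) = -9747 + (46 - 2) = -9747 + 44 = -9703)
(-45940 + (g - 15583))/(A - 12662) = (-45940 + (11149 - 15583))/(-9703 - 12662) = (-45940 - 4434)/(-22365) = -50374*(-1/22365) = 50374/22365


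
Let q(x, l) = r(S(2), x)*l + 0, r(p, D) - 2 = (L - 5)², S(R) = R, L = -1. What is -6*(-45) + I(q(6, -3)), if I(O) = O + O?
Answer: 42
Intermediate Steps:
r(p, D) = 38 (r(p, D) = 2 + (-1 - 5)² = 2 + (-6)² = 2 + 36 = 38)
q(x, l) = 38*l (q(x, l) = 38*l + 0 = 38*l)
I(O) = 2*O
-6*(-45) + I(q(6, -3)) = -6*(-45) + 2*(38*(-3)) = 270 + 2*(-114) = 270 - 228 = 42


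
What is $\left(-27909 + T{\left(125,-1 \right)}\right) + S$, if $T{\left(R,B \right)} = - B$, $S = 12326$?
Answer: $-15582$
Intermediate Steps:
$\left(-27909 + T{\left(125,-1 \right)}\right) + S = \left(-27909 - -1\right) + 12326 = \left(-27909 + 1\right) + 12326 = -27908 + 12326 = -15582$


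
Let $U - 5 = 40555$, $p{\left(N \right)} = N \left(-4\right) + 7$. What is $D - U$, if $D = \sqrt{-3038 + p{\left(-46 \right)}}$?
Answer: $-40560 + i \sqrt{2847} \approx -40560.0 + 53.357 i$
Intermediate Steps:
$p{\left(N \right)} = 7 - 4 N$ ($p{\left(N \right)} = - 4 N + 7 = 7 - 4 N$)
$D = i \sqrt{2847}$ ($D = \sqrt{-3038 + \left(7 - -184\right)} = \sqrt{-3038 + \left(7 + 184\right)} = \sqrt{-3038 + 191} = \sqrt{-2847} = i \sqrt{2847} \approx 53.357 i$)
$U = 40560$ ($U = 5 + 40555 = 40560$)
$D - U = i \sqrt{2847} - 40560 = -40560 + i \sqrt{2847}$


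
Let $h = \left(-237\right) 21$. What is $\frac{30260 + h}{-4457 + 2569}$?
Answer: $- \frac{25283}{1888} \approx -13.391$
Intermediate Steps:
$h = -4977$
$\frac{30260 + h}{-4457 + 2569} = \frac{30260 - 4977}{-4457 + 2569} = \frac{25283}{-1888} = 25283 \left(- \frac{1}{1888}\right) = - \frac{25283}{1888}$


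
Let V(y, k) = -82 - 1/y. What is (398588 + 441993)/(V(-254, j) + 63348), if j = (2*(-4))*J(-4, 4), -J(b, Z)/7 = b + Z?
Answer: 213507574/16069565 ≈ 13.286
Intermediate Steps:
J(b, Z) = -7*Z - 7*b (J(b, Z) = -7*(b + Z) = -7*(Z + b) = -7*Z - 7*b)
j = 0 (j = (2*(-4))*(-7*4 - 7*(-4)) = -8*(-28 + 28) = -8*0 = 0)
(398588 + 441993)/(V(-254, j) + 63348) = (398588 + 441993)/((-82 - 1/(-254)) + 63348) = 840581/((-82 - 1*(-1/254)) + 63348) = 840581/((-82 + 1/254) + 63348) = 840581/(-20827/254 + 63348) = 840581/(16069565/254) = 840581*(254/16069565) = 213507574/16069565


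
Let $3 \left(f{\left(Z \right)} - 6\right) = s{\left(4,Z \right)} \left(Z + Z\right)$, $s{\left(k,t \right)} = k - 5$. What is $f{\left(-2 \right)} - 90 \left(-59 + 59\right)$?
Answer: $\frac{22}{3} \approx 7.3333$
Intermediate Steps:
$s{\left(k,t \right)} = -5 + k$ ($s{\left(k,t \right)} = k - 5 = -5 + k$)
$f{\left(Z \right)} = 6 - \frac{2 Z}{3}$ ($f{\left(Z \right)} = 6 + \frac{\left(-5 + 4\right) \left(Z + Z\right)}{3} = 6 + \frac{\left(-1\right) 2 Z}{3} = 6 + \frac{\left(-2\right) Z}{3} = 6 - \frac{2 Z}{3}$)
$f{\left(-2 \right)} - 90 \left(-59 + 59\right) = \left(6 - - \frac{4}{3}\right) - 90 \left(-59 + 59\right) = \left(6 + \frac{4}{3}\right) - 0 = \frac{22}{3} + 0 = \frac{22}{3}$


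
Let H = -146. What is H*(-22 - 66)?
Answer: 12848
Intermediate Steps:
H*(-22 - 66) = -146*(-22 - 66) = -146*(-88) = 12848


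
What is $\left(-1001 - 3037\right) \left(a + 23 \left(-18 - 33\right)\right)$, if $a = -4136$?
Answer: $21437742$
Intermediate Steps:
$\left(-1001 - 3037\right) \left(a + 23 \left(-18 - 33\right)\right) = \left(-1001 - 3037\right) \left(-4136 + 23 \left(-18 - 33\right)\right) = - 4038 \left(-4136 + 23 \left(-51\right)\right) = - 4038 \left(-4136 - 1173\right) = \left(-4038\right) \left(-5309\right) = 21437742$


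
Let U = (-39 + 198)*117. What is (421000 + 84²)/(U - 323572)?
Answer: -428056/304969 ≈ -1.4036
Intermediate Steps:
U = 18603 (U = 159*117 = 18603)
(421000 + 84²)/(U - 323572) = (421000 + 84²)/(18603 - 323572) = (421000 + 7056)/(-304969) = 428056*(-1/304969) = -428056/304969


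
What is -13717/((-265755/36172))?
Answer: 496171324/265755 ≈ 1867.0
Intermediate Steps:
-13717/((-265755/36172)) = -13717/((-265755*1/36172)) = -13717/(-265755/36172) = -13717*(-36172/265755) = 496171324/265755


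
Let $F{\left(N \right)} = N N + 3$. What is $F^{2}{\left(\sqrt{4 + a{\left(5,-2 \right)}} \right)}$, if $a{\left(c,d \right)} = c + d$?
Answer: $100$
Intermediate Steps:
$F{\left(N \right)} = 3 + N^{2}$ ($F{\left(N \right)} = N^{2} + 3 = 3 + N^{2}$)
$F^{2}{\left(\sqrt{4 + a{\left(5,-2 \right)}} \right)} = \left(3 + \left(\sqrt{4 + \left(5 - 2\right)}\right)^{2}\right)^{2} = \left(3 + \left(\sqrt{4 + 3}\right)^{2}\right)^{2} = \left(3 + \left(\sqrt{7}\right)^{2}\right)^{2} = \left(3 + 7\right)^{2} = 10^{2} = 100$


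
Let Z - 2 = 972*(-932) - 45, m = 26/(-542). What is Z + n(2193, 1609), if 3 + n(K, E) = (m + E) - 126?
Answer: -245110570/271 ≈ -9.0447e+5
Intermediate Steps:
m = -13/271 (m = 26*(-1/542) = -13/271 ≈ -0.047970)
Z = -905947 (Z = 2 + (972*(-932) - 45) = 2 + (-905904 - 45) = 2 - 905949 = -905947)
n(K, E) = -34972/271 + E (n(K, E) = -3 + ((-13/271 + E) - 126) = -3 + (-34159/271 + E) = -34972/271 + E)
Z + n(2193, 1609) = -905947 + (-34972/271 + 1609) = -905947 + 401067/271 = -245110570/271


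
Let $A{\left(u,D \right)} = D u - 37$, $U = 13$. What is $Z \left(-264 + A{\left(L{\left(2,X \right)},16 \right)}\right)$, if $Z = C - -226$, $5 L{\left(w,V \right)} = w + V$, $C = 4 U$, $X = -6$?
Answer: $- \frac{436182}{5} \approx -87236.0$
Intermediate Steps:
$C = 52$ ($C = 4 \cdot 13 = 52$)
$L{\left(w,V \right)} = \frac{V}{5} + \frac{w}{5}$ ($L{\left(w,V \right)} = \frac{w + V}{5} = \frac{V + w}{5} = \frac{V}{5} + \frac{w}{5}$)
$Z = 278$ ($Z = 52 - -226 = 52 + 226 = 278$)
$A{\left(u,D \right)} = -37 + D u$
$Z \left(-264 + A{\left(L{\left(2,X \right)},16 \right)}\right) = 278 \left(-264 - \left(37 - 16 \left(\frac{1}{5} \left(-6\right) + \frac{1}{5} \cdot 2\right)\right)\right) = 278 \left(-264 - \left(37 - 16 \left(- \frac{6}{5} + \frac{2}{5}\right)\right)\right) = 278 \left(-264 + \left(-37 + 16 \left(- \frac{4}{5}\right)\right)\right) = 278 \left(-264 - \frac{249}{5}\right) = 278 \left(- \frac{1569}{5}\right) = - \frac{436182}{5}$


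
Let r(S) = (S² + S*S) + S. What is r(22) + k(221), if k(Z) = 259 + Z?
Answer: 1470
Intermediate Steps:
r(S) = S + 2*S² (r(S) = (S² + S²) + S = 2*S² + S = S + 2*S²)
r(22) + k(221) = 22*(1 + 2*22) + (259 + 221) = 22*(1 + 44) + 480 = 22*45 + 480 = 990 + 480 = 1470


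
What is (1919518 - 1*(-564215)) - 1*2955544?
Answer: -471811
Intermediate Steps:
(1919518 - 1*(-564215)) - 1*2955544 = (1919518 + 564215) - 2955544 = 2483733 - 2955544 = -471811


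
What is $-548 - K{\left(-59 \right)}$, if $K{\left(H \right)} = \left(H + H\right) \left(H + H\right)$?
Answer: $-14472$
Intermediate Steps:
$K{\left(H \right)} = 4 H^{2}$ ($K{\left(H \right)} = 2 H 2 H = 4 H^{2}$)
$-548 - K{\left(-59 \right)} = -548 - 4 \left(-59\right)^{2} = -548 - 4 \cdot 3481 = -548 - 13924 = -14472$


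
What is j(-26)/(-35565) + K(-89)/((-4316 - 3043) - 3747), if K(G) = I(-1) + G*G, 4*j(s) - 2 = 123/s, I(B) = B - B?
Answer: -4882848239/6846404760 ≈ -0.71320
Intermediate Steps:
I(B) = 0
j(s) = 1/2 + 123/(4*s) (j(s) = 1/2 + (123/s)/4 = 1/2 + 123/(4*s))
K(G) = G**2 (K(G) = 0 + G*G = 0 + G**2 = G**2)
j(-26)/(-35565) + K(-89)/((-4316 - 3043) - 3747) = ((1/4)*(123 + 2*(-26))/(-26))/(-35565) + (-89)**2/((-4316 - 3043) - 3747) = ((1/4)*(-1/26)*(123 - 52))*(-1/35565) + 7921/(-7359 - 3747) = ((1/4)*(-1/26)*71)*(-1/35565) + 7921/(-11106) = -71/104*(-1/35565) + 7921*(-1/11106) = 71/3698760 - 7921/11106 = -4882848239/6846404760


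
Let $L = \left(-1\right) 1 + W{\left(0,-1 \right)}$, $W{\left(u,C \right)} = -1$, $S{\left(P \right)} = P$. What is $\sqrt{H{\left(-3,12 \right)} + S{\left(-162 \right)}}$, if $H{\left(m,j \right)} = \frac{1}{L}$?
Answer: $\frac{5 i \sqrt{26}}{2} \approx 12.748 i$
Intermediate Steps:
$L = -2$ ($L = \left(-1\right) 1 - 1 = -1 - 1 = -2$)
$H{\left(m,j \right)} = - \frac{1}{2}$ ($H{\left(m,j \right)} = \frac{1}{-2} = - \frac{1}{2}$)
$\sqrt{H{\left(-3,12 \right)} + S{\left(-162 \right)}} = \sqrt{- \frac{1}{2} - 162} = \sqrt{- \frac{325}{2}} = \frac{5 i \sqrt{26}}{2}$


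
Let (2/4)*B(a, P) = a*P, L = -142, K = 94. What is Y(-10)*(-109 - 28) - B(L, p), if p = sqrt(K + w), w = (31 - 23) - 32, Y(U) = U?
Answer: 1370 + 284*sqrt(70) ≈ 3746.1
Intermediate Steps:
w = -24 (w = 8 - 32 = -24)
p = sqrt(70) (p = sqrt(94 - 24) = sqrt(70) ≈ 8.3666)
B(a, P) = 2*P*a (B(a, P) = 2*(a*P) = 2*(P*a) = 2*P*a)
Y(-10)*(-109 - 28) - B(L, p) = -10*(-109 - 28) - 2*sqrt(70)*(-142) = -10*(-137) - (-284)*sqrt(70) = 1370 + 284*sqrt(70)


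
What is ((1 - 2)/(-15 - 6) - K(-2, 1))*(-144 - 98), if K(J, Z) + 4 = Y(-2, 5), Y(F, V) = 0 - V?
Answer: -45980/21 ≈ -2189.5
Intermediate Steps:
Y(F, V) = -V
K(J, Z) = -9 (K(J, Z) = -4 - 1*5 = -4 - 5 = -9)
((1 - 2)/(-15 - 6) - K(-2, 1))*(-144 - 98) = ((1 - 2)/(-15 - 6) - 1*(-9))*(-144 - 98) = (-1/(-21) + 9)*(-242) = (-1*(-1/21) + 9)*(-242) = (1/21 + 9)*(-242) = (190/21)*(-242) = -45980/21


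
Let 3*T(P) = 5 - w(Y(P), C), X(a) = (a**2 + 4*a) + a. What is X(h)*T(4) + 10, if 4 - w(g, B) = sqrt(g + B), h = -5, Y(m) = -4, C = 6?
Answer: 10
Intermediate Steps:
X(a) = a**2 + 5*a
w(g, B) = 4 - sqrt(B + g) (w(g, B) = 4 - sqrt(g + B) = 4 - sqrt(B + g))
T(P) = 1/3 + sqrt(2)/3 (T(P) = (5 - (4 - sqrt(6 - 4)))/3 = (5 - (4 - sqrt(2)))/3 = (5 + (-4 + sqrt(2)))/3 = (1 + sqrt(2))/3 = 1/3 + sqrt(2)/3)
X(h)*T(4) + 10 = (-5*(5 - 5))*(1/3 + sqrt(2)/3) + 10 = (-5*0)*(1/3 + sqrt(2)/3) + 10 = 0*(1/3 + sqrt(2)/3) + 10 = 0 + 10 = 10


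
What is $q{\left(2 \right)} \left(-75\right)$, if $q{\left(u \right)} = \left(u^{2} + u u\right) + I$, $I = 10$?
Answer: $-1350$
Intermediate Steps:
$q{\left(u \right)} = 10 + 2 u^{2}$ ($q{\left(u \right)} = \left(u^{2} + u u\right) + 10 = \left(u^{2} + u^{2}\right) + 10 = 2 u^{2} + 10 = 10 + 2 u^{2}$)
$q{\left(2 \right)} \left(-75\right) = \left(10 + 2 \cdot 2^{2}\right) \left(-75\right) = \left(10 + 2 \cdot 4\right) \left(-75\right) = \left(10 + 8\right) \left(-75\right) = 18 \left(-75\right) = -1350$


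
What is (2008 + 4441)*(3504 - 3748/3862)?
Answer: 43623293150/1931 ≈ 2.2591e+7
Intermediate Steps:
(2008 + 4441)*(3504 - 3748/3862) = 6449*(3504 - 3748*1/3862) = 6449*(3504 - 1874/1931) = 6449*(6764350/1931) = 43623293150/1931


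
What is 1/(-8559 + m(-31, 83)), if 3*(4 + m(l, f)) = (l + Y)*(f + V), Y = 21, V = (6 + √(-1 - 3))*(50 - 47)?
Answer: -80097/712840201 + 180*I/712840201 ≈ -0.00011236 + 2.5251e-7*I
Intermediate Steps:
V = 18 + 6*I (V = (6 + √(-4))*3 = (6 + 2*I)*3 = 18 + 6*I ≈ 18.0 + 6.0*I)
m(l, f) = -4 + (21 + l)*(18 + f + 6*I)/3 (m(l, f) = -4 + ((l + 21)*(f + (18 + 6*I)))/3 = -4 + ((21 + l)*(18 + f + 6*I))/3 = -4 + (21 + l)*(18 + f + 6*I)/3)
1/(-8559 + m(-31, 83)) = 1/(-8559 + (122 + 7*83 + 42*I + 2*(-31)*(3 + I) + (⅓)*83*(-31))) = 1/(-8559 + (122 + 581 + 42*I + (-186 - 62*I) - 2573/3)) = 1/(-8559 + (-1022/3 - 20*I)) = 1/(-26699/3 - 20*I) = 9*(-26699/3 + 20*I)/712840201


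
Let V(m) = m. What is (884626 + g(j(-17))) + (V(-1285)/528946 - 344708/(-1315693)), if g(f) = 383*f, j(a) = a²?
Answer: 692668903733380177/695930549578 ≈ 9.9531e+5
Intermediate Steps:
(884626 + g(j(-17))) + (V(-1285)/528946 - 344708/(-1315693)) = (884626 + 383*(-17)²) + (-1285/528946 - 344708/(-1315693)) = (884626 + 383*289) + (-1285*1/528946 - 344708*(-1/1315693)) = (884626 + 110687) + (-1285/528946 + 344708/1315693) = 995313 + 180641252263/695930549578 = 692668903733380177/695930549578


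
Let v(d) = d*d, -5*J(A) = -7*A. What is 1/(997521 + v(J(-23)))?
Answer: 25/24963946 ≈ 1.0014e-6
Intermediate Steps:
J(A) = 7*A/5 (J(A) = -(-7)*A/5 = 7*A/5)
v(d) = d²
1/(997521 + v(J(-23))) = 1/(997521 + ((7/5)*(-23))²) = 1/(997521 + (-161/5)²) = 1/(997521 + 25921/25) = 1/(24963946/25) = 25/24963946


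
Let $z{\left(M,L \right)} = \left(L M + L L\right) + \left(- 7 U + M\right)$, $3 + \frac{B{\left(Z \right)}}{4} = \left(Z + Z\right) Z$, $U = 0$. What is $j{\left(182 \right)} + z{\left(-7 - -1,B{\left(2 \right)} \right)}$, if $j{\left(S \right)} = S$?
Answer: $456$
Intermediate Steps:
$B{\left(Z \right)} = -12 + 8 Z^{2}$ ($B{\left(Z \right)} = -12 + 4 \left(Z + Z\right) Z = -12 + 4 \cdot 2 Z Z = -12 + 4 \cdot 2 Z^{2} = -12 + 8 Z^{2}$)
$z{\left(M,L \right)} = M + L^{2} + L M$ ($z{\left(M,L \right)} = \left(L M + L L\right) + \left(\left(-7\right) 0 + M\right) = \left(L M + L^{2}\right) + \left(0 + M\right) = \left(L^{2} + L M\right) + M = M + L^{2} + L M$)
$j{\left(182 \right)} + z{\left(-7 - -1,B{\left(2 \right)} \right)} = 182 + \left(\left(-7 - -1\right) + \left(-12 + 8 \cdot 2^{2}\right)^{2} + \left(-12 + 8 \cdot 2^{2}\right) \left(-7 - -1\right)\right) = 182 + \left(\left(-7 + 1\right) + \left(-12 + 8 \cdot 4\right)^{2} + \left(-12 + 8 \cdot 4\right) \left(-7 + 1\right)\right) = 182 + \left(-6 + \left(-12 + 32\right)^{2} + \left(-12 + 32\right) \left(-6\right)\right) = 182 + \left(-6 + 20^{2} + 20 \left(-6\right)\right) = 182 - -274 = 182 + 274 = 456$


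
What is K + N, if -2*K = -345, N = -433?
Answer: -521/2 ≈ -260.50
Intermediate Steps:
K = 345/2 (K = -½*(-345) = 345/2 ≈ 172.50)
K + N = 345/2 - 433 = -521/2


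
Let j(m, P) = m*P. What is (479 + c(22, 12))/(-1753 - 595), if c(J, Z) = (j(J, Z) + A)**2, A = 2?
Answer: -71235/2348 ≈ -30.339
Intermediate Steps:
j(m, P) = P*m
c(J, Z) = (2 + J*Z)**2 (c(J, Z) = (Z*J + 2)**2 = (J*Z + 2)**2 = (2 + J*Z)**2)
(479 + c(22, 12))/(-1753 - 595) = (479 + (2 + 22*12)**2)/(-1753 - 595) = (479 + (2 + 264)**2)/(-2348) = (479 + 266**2)*(-1/2348) = (479 + 70756)*(-1/2348) = 71235*(-1/2348) = -71235/2348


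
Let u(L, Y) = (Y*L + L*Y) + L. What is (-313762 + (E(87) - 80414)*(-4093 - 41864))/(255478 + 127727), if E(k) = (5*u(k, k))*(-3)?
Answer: 14190702311/383205 ≈ 37032.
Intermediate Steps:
u(L, Y) = L + 2*L*Y (u(L, Y) = (L*Y + L*Y) + L = 2*L*Y + L = L + 2*L*Y)
E(k) = -15*k*(1 + 2*k) (E(k) = (5*(k*(1 + 2*k)))*(-3) = (5*k*(1 + 2*k))*(-3) = -15*k*(1 + 2*k))
(-313762 + (E(87) - 80414)*(-4093 - 41864))/(255478 + 127727) = (-313762 + (-15*87*(1 + 2*87) - 80414)*(-4093 - 41864))/(255478 + 127727) = (-313762 + (-15*87*(1 + 174) - 80414)*(-45957))/383205 = (-313762 + (-15*87*175 - 80414)*(-45957))*(1/383205) = (-313762 + (-228375 - 80414)*(-45957))*(1/383205) = (-313762 - 308789*(-45957))*(1/383205) = (-313762 + 14191016073)*(1/383205) = 14190702311*(1/383205) = 14190702311/383205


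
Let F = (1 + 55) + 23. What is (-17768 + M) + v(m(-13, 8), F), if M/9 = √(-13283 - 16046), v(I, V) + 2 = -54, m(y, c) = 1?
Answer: -17824 + 9*I*√29329 ≈ -17824.0 + 1541.3*I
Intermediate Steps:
F = 79 (F = 56 + 23 = 79)
v(I, V) = -56 (v(I, V) = -2 - 54 = -56)
M = 9*I*√29329 (M = 9*√(-13283 - 16046) = 9*√(-29329) = 9*(I*√29329) = 9*I*√29329 ≈ 1541.3*I)
(-17768 + M) + v(m(-13, 8), F) = (-17768 + 9*I*√29329) - 56 = -17824 + 9*I*√29329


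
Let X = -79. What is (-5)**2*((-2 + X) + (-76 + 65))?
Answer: -2300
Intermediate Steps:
(-5)**2*((-2 + X) + (-76 + 65)) = (-5)**2*((-2 - 79) + (-76 + 65)) = 25*(-81 - 11) = 25*(-92) = -2300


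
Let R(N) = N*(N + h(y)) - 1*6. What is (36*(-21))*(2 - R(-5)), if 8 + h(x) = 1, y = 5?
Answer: 39312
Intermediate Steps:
h(x) = -7 (h(x) = -8 + 1 = -7)
R(N) = -6 + N*(-7 + N) (R(N) = N*(N - 7) - 1*6 = N*(-7 + N) - 6 = -6 + N*(-7 + N))
(36*(-21))*(2 - R(-5)) = (36*(-21))*(2 - (-6 + (-5)² - 7*(-5))) = -756*(2 - (-6 + 25 + 35)) = -756*(2 - 1*54) = -756*(2 - 54) = -756*(-52) = 39312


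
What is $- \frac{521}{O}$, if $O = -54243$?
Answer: $\frac{521}{54243} \approx 0.0096049$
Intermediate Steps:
$- \frac{521}{O} = - \frac{521}{-54243} = \left(-521\right) \left(- \frac{1}{54243}\right) = \frac{521}{54243}$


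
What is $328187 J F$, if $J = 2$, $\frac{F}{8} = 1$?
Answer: $5250992$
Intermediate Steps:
$F = 8$ ($F = 8 \cdot 1 = 8$)
$328187 J F = 328187 \cdot 2 \cdot 8 = 328187 \cdot 16 = 5250992$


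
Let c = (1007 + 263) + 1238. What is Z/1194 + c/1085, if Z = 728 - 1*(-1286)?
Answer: 2589871/647745 ≈ 3.9983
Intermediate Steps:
Z = 2014 (Z = 728 + 1286 = 2014)
c = 2508 (c = 1270 + 1238 = 2508)
Z/1194 + c/1085 = 2014/1194 + 2508/1085 = 2014*(1/1194) + 2508*(1/1085) = 1007/597 + 2508/1085 = 2589871/647745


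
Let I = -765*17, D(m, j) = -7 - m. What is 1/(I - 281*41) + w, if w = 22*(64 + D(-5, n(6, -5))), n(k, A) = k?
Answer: 33453463/24526 ≈ 1364.0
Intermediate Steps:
I = -13005
w = 1364 (w = 22*(64 + (-7 - 1*(-5))) = 22*(64 + (-7 + 5)) = 22*(64 - 2) = 22*62 = 1364)
1/(I - 281*41) + w = 1/(-13005 - 281*41) + 1364 = 1/(-13005 - 11521) + 1364 = 1/(-24526) + 1364 = -1/24526 + 1364 = 33453463/24526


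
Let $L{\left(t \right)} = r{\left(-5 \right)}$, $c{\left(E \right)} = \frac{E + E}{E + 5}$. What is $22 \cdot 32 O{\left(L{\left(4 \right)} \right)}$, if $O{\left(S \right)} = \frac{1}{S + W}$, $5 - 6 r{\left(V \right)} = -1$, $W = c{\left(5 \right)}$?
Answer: $352$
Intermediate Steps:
$c{\left(E \right)} = \frac{2 E}{5 + E}$
$W = 1$ ($W = 2 \cdot 5 \frac{1}{5 + 5} = 2 \cdot 5 \cdot \frac{1}{10} = 1$)
$r{\left(V \right)} = 1$ ($r{\left(V \right)} = \frac{5}{6} - - \frac{1}{6} = \frac{5}{6} + \frac{1}{6} = 1$)
$L{\left(t \right)} = 1$
$O{\left(S \right)} = \frac{1}{1 + S}$ ($O{\left(S \right)} = \frac{1}{S + 1} = \frac{1}{1 + S}$)
$22 \cdot 32 O{\left(L{\left(4 \right)} \right)} = \frac{22 \cdot 32}{1 + 1} = \frac{704}{2} = 704 \cdot \frac{1}{2} = 352$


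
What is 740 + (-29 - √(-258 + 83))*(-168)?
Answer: 5612 + 840*I*√7 ≈ 5612.0 + 2222.4*I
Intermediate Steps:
740 + (-29 - √(-258 + 83))*(-168) = 740 + (-29 - √(-175))*(-168) = 740 + (-29 - 5*I*√7)*(-168) = 740 + (4872 + 840*I*√7) = 5612 + 840*I*√7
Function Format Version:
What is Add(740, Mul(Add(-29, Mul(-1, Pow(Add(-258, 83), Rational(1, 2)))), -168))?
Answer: Add(5612, Mul(840, I, Pow(7, Rational(1, 2)))) ≈ Add(5612.0, Mul(2222.4, I))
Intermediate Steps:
Add(740, Mul(Add(-29, Mul(-1, Pow(Add(-258, 83), Rational(1, 2)))), -168)) = Add(740, Mul(Add(-29, Mul(-1, Pow(-175, Rational(1, 2)))), -168)) = Add(740, Mul(Add(-29, Mul(-1, Mul(5, I, Pow(7, Rational(1, 2))))), -168)) = Add(740, Mul(Add(-29, Mul(-5, I, Pow(7, Rational(1, 2)))), -168)) = Add(740, Add(4872, Mul(840, I, Pow(7, Rational(1, 2))))) = Add(5612, Mul(840, I, Pow(7, Rational(1, 2))))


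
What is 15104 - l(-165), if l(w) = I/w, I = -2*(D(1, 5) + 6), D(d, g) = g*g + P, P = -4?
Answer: 830702/55 ≈ 15104.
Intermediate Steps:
D(d, g) = -4 + g² (D(d, g) = g*g - 4 = g² - 4 = -4 + g²)
I = -54 (I = -2*((-4 + 5²) + 6) = -2*((-4 + 25) + 6) = -2*(21 + 6) = -2*27 = -1*54 = -54)
l(w) = -54/w
15104 - l(-165) = 15104 - (-54)/(-165) = 15104 - (-54)*(-1)/165 = 15104 - 1*18/55 = 15104 - 18/55 = 830702/55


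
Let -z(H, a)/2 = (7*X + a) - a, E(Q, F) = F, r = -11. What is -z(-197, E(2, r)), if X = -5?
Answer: -70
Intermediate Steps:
z(H, a) = 70 (z(H, a) = -2*((7*(-5) + a) - a) = -2*((-35 + a) - a) = -2*(-35) = 70)
-z(-197, E(2, r)) = -1*70 = -70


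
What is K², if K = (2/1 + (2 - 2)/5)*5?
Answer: 100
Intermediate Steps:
K = 10 (K = (2*1 + 0*(⅕))*5 = (2 + 0)*5 = 2*5 = 10)
K² = 10² = 100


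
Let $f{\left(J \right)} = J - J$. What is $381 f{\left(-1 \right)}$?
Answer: $0$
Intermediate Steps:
$f{\left(J \right)} = 0$
$381 f{\left(-1 \right)} = 381 \cdot 0 = 0$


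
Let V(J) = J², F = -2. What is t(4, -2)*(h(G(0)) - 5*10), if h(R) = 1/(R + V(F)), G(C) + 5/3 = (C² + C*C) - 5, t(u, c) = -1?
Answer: 403/8 ≈ 50.375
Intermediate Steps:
G(C) = -20/3 + 2*C² (G(C) = -5/3 + ((C² + C*C) - 5) = -5/3 + ((C² + C²) - 5) = -5/3 + (2*C² - 5) = -5/3 + (-5 + 2*C²) = -20/3 + 2*C²)
h(R) = 1/(4 + R) (h(R) = 1/(R + (-2)²) = 1/(R + 4) = 1/(4 + R))
t(4, -2)*(h(G(0)) - 5*10) = -(1/(4 + (-20/3 + 2*0²)) - 5*10) = -(1/(4 + (-20/3 + 2*0)) - 50) = -(1/(4 + (-20/3 + 0)) - 50) = -(1/(4 - 20/3) - 50) = -(1/(-8/3) - 50) = -(-3/8 - 50) = -1*(-403/8) = 403/8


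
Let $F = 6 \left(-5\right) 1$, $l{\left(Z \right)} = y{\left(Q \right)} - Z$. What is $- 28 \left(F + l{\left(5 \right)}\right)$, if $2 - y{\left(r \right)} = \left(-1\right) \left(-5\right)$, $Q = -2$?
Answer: $1064$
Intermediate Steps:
$y{\left(r \right)} = -3$ ($y{\left(r \right)} = 2 - \left(-1\right) \left(-5\right) = 2 - 5 = -3$)
$l{\left(Z \right)} = -3 - Z$
$F = -30$ ($F = \left(-30\right) 1 = -30$)
$- 28 \left(F + l{\left(5 \right)}\right) = - 28 \left(-30 - 8\right) = \left(-28\right) \left(-38\right) = 1064$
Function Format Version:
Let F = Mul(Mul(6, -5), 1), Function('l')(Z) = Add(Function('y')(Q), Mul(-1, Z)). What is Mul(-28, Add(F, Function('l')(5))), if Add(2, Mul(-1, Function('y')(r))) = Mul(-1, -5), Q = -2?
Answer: 1064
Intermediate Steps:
Function('y')(r) = -3 (Function('y')(r) = Add(2, Mul(-1, Mul(-1, -5))) = Add(2, Mul(-1, 5)) = Add(2, -5) = -3)
Function('l')(Z) = Add(-3, Mul(-1, Z))
F = -30 (F = Mul(-30, 1) = -30)
Mul(-28, Add(F, Function('l')(5))) = Mul(-28, Add(-30, Add(-3, Mul(-1, 5)))) = Mul(-28, Add(-30, Add(-3, -5))) = Mul(-28, Add(-30, -8)) = Mul(-28, -38) = 1064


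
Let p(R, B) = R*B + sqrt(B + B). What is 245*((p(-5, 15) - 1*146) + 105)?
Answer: -28420 + 245*sqrt(30) ≈ -27078.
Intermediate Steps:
p(R, B) = B*R + sqrt(2)*sqrt(B) (p(R, B) = B*R + sqrt(2*B) = B*R + sqrt(2)*sqrt(B))
245*((p(-5, 15) - 1*146) + 105) = 245*(((15*(-5) + sqrt(2)*sqrt(15)) - 1*146) + 105) = 245*(((-75 + sqrt(30)) - 146) + 105) = 245*((-221 + sqrt(30)) + 105) = 245*(-116 + sqrt(30)) = -28420 + 245*sqrt(30)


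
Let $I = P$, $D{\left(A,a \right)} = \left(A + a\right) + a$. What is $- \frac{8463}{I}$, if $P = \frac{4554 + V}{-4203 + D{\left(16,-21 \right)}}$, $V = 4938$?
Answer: $\frac{1704287}{452} \approx 3770.5$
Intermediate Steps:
$D{\left(A,a \right)} = A + 2 a$
$P = - \frac{9492}{4229}$ ($P = \frac{4554 + 4938}{-4203 + \left(16 + 2 \left(-21\right)\right)} = \frac{9492}{-4203 + \left(16 - 42\right)} = \frac{9492}{-4203 - 26} = \frac{9492}{-4229} = 9492 \left(- \frac{1}{4229}\right) = - \frac{9492}{4229} \approx -2.2445$)
$I = - \frac{9492}{4229} \approx -2.2445$
$- \frac{8463}{I} = - \frac{8463}{- \frac{9492}{4229}} = \left(-8463\right) \left(- \frac{4229}{9492}\right) = \frac{1704287}{452}$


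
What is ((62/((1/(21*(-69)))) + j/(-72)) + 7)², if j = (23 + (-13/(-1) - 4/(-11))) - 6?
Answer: 1265455617537049/156816 ≈ 8.0697e+9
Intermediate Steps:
j = 334/11 (j = (23 + (-13*(-1) - 4*(-1/11))) - 6 = (23 + (13 + 4/11)) - 6 = (23 + 147/11) - 6 = 400/11 - 6 = 334/11 ≈ 30.364)
((62/((1/(21*(-69)))) + j/(-72)) + 7)² = ((62/((1/(21*(-69)))) + (334/11)/(-72)) + 7)² = ((62/(((1/21)*(-1/69))) + (334/11)*(-1/72)) + 7)² = ((62/(-1/1449) - 167/396) + 7)² = ((62*(-1449) - 167/396) + 7)² = ((-89838 - 167/396) + 7)² = (-35576015/396 + 7)² = (-35573243/396)² = 1265455617537049/156816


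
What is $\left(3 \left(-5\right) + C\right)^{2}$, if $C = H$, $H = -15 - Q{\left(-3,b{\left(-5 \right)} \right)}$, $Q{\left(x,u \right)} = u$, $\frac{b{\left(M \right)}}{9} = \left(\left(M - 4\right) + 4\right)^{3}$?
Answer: $1199025$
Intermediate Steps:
$b{\left(M \right)} = 9 M^{3}$ ($b{\left(M \right)} = 9 \left(\left(M - 4\right) + 4\right)^{3} = 9 \left(\left(-4 + M\right) + 4\right)^{3} = 9 M^{3}$)
$H = 1110$ ($H = -15 - 9 \left(-5\right)^{3} = -15 - 9 \left(-125\right) = -15 - -1125 = -15 + 1125 = 1110$)
$C = 1110$
$\left(3 \left(-5\right) + C\right)^{2} = \left(3 \left(-5\right) + 1110\right)^{2} = \left(-15 + 1110\right)^{2} = 1095^{2} = 1199025$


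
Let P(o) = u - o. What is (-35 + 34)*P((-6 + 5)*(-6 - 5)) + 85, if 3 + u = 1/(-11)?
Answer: 1090/11 ≈ 99.091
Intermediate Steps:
u = -34/11 (u = -3 + 1/(-11) = -3 - 1/11 = -34/11 ≈ -3.0909)
P(o) = -34/11 - o
(-35 + 34)*P((-6 + 5)*(-6 - 5)) + 85 = (-35 + 34)*(-34/11 - (-6 + 5)*(-6 - 5)) + 85 = -(-34/11 - (-1)*(-11)) + 85 = -(-34/11 - 1*11) + 85 = -(-34/11 - 11) + 85 = -1*(-155/11) + 85 = 155/11 + 85 = 1090/11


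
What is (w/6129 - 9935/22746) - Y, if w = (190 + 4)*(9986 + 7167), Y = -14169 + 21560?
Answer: -318250158779/46470078 ≈ -6848.5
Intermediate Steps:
Y = 7391
w = 3327682 (w = 194*17153 = 3327682)
(w/6129 - 9935/22746) - Y = (3327682/6129 - 9935/22746) - 1*7391 = (3327682*(1/6129) - 9935*1/22746) - 7391 = (3327682/6129 - 9935/22746) - 7391 = 25210187719/46470078 - 7391 = -318250158779/46470078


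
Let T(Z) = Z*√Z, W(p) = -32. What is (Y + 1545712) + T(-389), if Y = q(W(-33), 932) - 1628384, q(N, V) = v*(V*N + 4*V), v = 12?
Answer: -395824 - 389*I*√389 ≈ -3.9582e+5 - 7672.3*I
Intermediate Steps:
q(N, V) = 48*V + 12*N*V (q(N, V) = 12*(V*N + 4*V) = 12*(N*V + 4*V) = 12*(4*V + N*V) = 48*V + 12*N*V)
T(Z) = Z^(3/2)
Y = -1941536 (Y = 12*932*(4 - 32) - 1628384 = 12*932*(-28) - 1628384 = -313152 - 1628384 = -1941536)
(Y + 1545712) + T(-389) = (-1941536 + 1545712) + (-389)^(3/2) = -395824 - 389*I*√389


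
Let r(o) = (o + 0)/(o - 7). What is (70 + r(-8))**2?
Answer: 1119364/225 ≈ 4975.0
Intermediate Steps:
r(o) = o/(-7 + o)
(70 + r(-8))**2 = (70 - 8/(-7 - 8))**2 = (70 - 8/(-15))**2 = (70 - 8*(-1/15))**2 = (70 + 8/15)**2 = (1058/15)**2 = 1119364/225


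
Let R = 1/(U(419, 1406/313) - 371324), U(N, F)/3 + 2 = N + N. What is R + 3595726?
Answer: 1326161280415/368816 ≈ 3.5957e+6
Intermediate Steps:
U(N, F) = -6 + 6*N (U(N, F) = -6 + 3*(N + N) = -6 + 3*(2*N) = -6 + 6*N)
R = -1/368816 (R = 1/((-6 + 6*419) - 371324) = 1/((-6 + 2514) - 371324) = 1/(2508 - 371324) = 1/(-368816) = -1/368816 ≈ -2.7114e-6)
R + 3595726 = -1/368816 + 3595726 = 1326161280415/368816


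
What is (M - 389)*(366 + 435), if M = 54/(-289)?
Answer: -90092475/289 ≈ -3.1174e+5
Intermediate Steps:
M = -54/289 (M = 54*(-1/289) = -54/289 ≈ -0.18685)
(M - 389)*(366 + 435) = (-54/289 - 389)*(366 + 435) = -112475/289*801 = -90092475/289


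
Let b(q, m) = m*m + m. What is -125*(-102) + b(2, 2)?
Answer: 12756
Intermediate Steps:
b(q, m) = m + m**2 (b(q, m) = m**2 + m = m + m**2)
-125*(-102) + b(2, 2) = -125*(-102) + 2*(1 + 2) = 12750 + 2*3 = 12750 + 6 = 12756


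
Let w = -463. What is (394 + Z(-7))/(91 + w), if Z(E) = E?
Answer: -129/124 ≈ -1.0403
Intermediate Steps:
(394 + Z(-7))/(91 + w) = (394 - 7)/(91 - 463) = 387/(-372) = 387*(-1/372) = -129/124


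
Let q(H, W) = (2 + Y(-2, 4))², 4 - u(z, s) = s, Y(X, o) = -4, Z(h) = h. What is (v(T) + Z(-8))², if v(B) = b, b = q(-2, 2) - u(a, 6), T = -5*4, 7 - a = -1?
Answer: 4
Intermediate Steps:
a = 8 (a = 7 - 1*(-1) = 7 + 1 = 8)
T = -20
u(z, s) = 4 - s
q(H, W) = 4 (q(H, W) = (2 - 4)² = (-2)² = 4)
b = 6 (b = 4 - (4 - 1*6) = 4 - (4 - 6) = 4 - 1*(-2) = 4 + 2 = 6)
v(B) = 6
(v(T) + Z(-8))² = (6 - 8)² = (-2)² = 4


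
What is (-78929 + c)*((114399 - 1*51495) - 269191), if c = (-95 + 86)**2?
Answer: 16265317376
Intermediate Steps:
c = 81 (c = (-9)**2 = 81)
(-78929 + c)*((114399 - 1*51495) - 269191) = (-78929 + 81)*((114399 - 1*51495) - 269191) = -78848*((114399 - 51495) - 269191) = -78848*(62904 - 269191) = -78848*(-206287) = 16265317376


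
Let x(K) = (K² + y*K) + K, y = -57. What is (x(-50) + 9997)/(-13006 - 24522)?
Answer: -15297/37528 ≈ -0.40762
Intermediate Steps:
x(K) = K² - 56*K (x(K) = (K² - 57*K) + K = K² - 56*K)
(x(-50) + 9997)/(-13006 - 24522) = (-50*(-56 - 50) + 9997)/(-13006 - 24522) = (-50*(-106) + 9997)/(-37528) = (5300 + 9997)*(-1/37528) = 15297*(-1/37528) = -15297/37528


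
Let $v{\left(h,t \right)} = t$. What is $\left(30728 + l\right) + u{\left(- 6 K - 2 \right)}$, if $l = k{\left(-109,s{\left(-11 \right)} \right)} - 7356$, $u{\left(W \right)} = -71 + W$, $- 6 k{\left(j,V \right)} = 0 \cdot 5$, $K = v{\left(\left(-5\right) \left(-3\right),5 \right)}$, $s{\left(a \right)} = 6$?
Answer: $23269$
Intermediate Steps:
$K = 5$
$k{\left(j,V \right)} = 0$ ($k{\left(j,V \right)} = - \frac{0 \cdot 5}{6} = \left(- \frac{1}{6}\right) 0 = 0$)
$l = -7356$ ($l = 0 - 7356 = -7356$)
$\left(30728 + l\right) + u{\left(- 6 K - 2 \right)} = \left(30728 - 7356\right) - 103 = 23372 - 103 = 23269$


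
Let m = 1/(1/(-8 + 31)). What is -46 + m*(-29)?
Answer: -713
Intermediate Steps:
m = 23 (m = 1/(1/23) = 23)
-46 + m*(-29) = -46 + 23*(-29) = -46 - 667 = -713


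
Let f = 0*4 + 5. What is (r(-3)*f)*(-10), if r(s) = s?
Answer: 150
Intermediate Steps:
f = 5 (f = 0 + 5 = 5)
(r(-3)*f)*(-10) = -3*5*(-10) = -15*(-10) = 150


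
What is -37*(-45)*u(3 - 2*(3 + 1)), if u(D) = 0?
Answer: 0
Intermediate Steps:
-37*(-45)*u(3 - 2*(3 + 1)) = -37*(-45)*0 = -(-1665)*0 = -1*0 = 0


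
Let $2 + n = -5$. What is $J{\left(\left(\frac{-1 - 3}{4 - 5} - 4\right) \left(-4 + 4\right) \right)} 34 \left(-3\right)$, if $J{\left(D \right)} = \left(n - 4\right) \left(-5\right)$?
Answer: $-5610$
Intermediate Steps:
$n = -7$ ($n = -2 - 5 = -7$)
$J{\left(D \right)} = 55$ ($J{\left(D \right)} = \left(-7 - 4\right) \left(-5\right) = \left(-11\right) \left(-5\right) = 55$)
$J{\left(\left(\frac{-1 - 3}{4 - 5} - 4\right) \left(-4 + 4\right) \right)} 34 \left(-3\right) = 55 \cdot 34 \left(-3\right) = 1870 \left(-3\right) = -5610$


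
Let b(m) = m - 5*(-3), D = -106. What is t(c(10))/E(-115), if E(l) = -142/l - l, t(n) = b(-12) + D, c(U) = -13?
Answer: -11845/13367 ≈ -0.88614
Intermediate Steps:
b(m) = 15 + m (b(m) = m + 15 = 15 + m)
t(n) = -103 (t(n) = (15 - 12) - 106 = 3 - 106 = -103)
E(l) = -l - 142/l
t(c(10))/E(-115) = -103/(-1*(-115) - 142/(-115)) = -103/(115 - 142*(-1/115)) = -103/(115 + 142/115) = -103/13367/115 = -103*115/13367 = -11845/13367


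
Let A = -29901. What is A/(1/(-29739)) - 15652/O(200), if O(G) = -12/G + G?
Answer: 683814609991/769 ≈ 8.8923e+8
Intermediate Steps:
O(G) = G - 12/G (O(G) = -12/G + G = G - 12/G)
A/(1/(-29739)) - 15652/O(200) = -29901/(1/(-29739)) - 15652/(200 - 12/200) = -29901/(-1/29739) - 15652/(200 - 12*1/200) = -29901*(-29739) - 15652/(200 - 3/50) = 889225839 - 15652/9997/50 = 889225839 - 15652*50/9997 = 889225839 - 60200/769 = 683814609991/769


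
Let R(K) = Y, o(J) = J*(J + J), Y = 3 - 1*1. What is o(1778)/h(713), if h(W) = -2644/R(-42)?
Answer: -3161284/661 ≈ -4782.6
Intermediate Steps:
Y = 2 (Y = 3 - 1 = 2)
o(J) = 2*J² (o(J) = J*(2*J) = 2*J²)
R(K) = 2
h(W) = -1322 (h(W) = -2644/2 = -2644*½ = -1322)
o(1778)/h(713) = (2*1778²)/(-1322) = (2*3161284)*(-1/1322) = 6322568*(-1/1322) = -3161284/661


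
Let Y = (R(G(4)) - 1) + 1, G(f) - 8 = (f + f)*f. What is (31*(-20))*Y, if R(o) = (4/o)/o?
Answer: -31/20 ≈ -1.5500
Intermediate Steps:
G(f) = 8 + 2*f² (G(f) = 8 + (f + f)*f = 8 + (2*f)*f = 8 + 2*f²)
R(o) = 4/o²
Y = 1/400 (Y = (4/(8 + 2*4²)² - 1) + 1 = (4/(8 + 2*16)² - 1) + 1 = (4/(8 + 32)² - 1) + 1 = (4/40² - 1) + 1 = (4*(1/1600) - 1) + 1 = (1/400 - 1) + 1 = -399/400 + 1 = 1/400 ≈ 0.0025000)
(31*(-20))*Y = (31*(-20))*(1/400) = -620*1/400 = -31/20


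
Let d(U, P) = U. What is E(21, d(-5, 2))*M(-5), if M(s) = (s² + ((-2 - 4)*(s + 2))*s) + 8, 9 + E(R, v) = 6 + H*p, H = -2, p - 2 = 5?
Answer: 969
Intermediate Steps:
p = 7 (p = 2 + 5 = 7)
E(R, v) = -17 (E(R, v) = -9 + (6 - 2*7) = -9 + (6 - 14) = -9 - 8 = -17)
M(s) = 8 + s² + s*(-12 - 6*s) (M(s) = (s² + (-6*(2 + s))*s) + 8 = (s² + (-12 - 6*s)*s) + 8 = (s² + s*(-12 - 6*s)) + 8 = 8 + s² + s*(-12 - 6*s))
E(21, d(-5, 2))*M(-5) = -17*(8 - 12*(-5) - 5*(-5)²) = -17*(8 + 60 - 5*25) = -17*(8 + 60 - 125) = -17*(-57) = 969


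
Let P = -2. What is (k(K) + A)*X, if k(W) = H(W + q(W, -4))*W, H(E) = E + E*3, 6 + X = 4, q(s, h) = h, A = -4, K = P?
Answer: -88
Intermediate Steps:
K = -2
X = -2 (X = -6 + 4 = -2)
H(E) = 4*E (H(E) = E + 3*E = 4*E)
k(W) = W*(-16 + 4*W) (k(W) = (4*(W - 4))*W = (4*(-4 + W))*W = (-16 + 4*W)*W = W*(-16 + 4*W))
(k(K) + A)*X = (4*(-2)*(-4 - 2) - 4)*(-2) = (4*(-2)*(-6) - 4)*(-2) = (48 - 4)*(-2) = 44*(-2) = -88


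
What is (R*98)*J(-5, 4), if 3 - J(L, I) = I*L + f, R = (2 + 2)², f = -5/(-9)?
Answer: 316736/9 ≈ 35193.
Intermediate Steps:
f = 5/9 (f = -5*(-⅑) = 5/9 ≈ 0.55556)
R = 16 (R = 4² = 16)
J(L, I) = 22/9 - I*L (J(L, I) = 3 - (I*L + 5/9) = 3 - (5/9 + I*L) = 3 + (-5/9 - I*L) = 22/9 - I*L)
(R*98)*J(-5, 4) = (16*98)*(22/9 - 1*4*(-5)) = 1568*(22/9 + 20) = 1568*(202/9) = 316736/9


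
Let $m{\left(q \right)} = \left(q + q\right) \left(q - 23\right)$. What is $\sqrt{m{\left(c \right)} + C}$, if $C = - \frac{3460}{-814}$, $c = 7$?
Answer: $\frac{i \sqrt{36401266}}{407} \approx 14.824 i$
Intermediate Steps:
$m{\left(q \right)} = 2 q \left(-23 + q\right)$
$C = \frac{1730}{407}$ ($C = \left(-3460\right) \left(- \frac{1}{814}\right) = \frac{1730}{407} \approx 4.2506$)
$\sqrt{m{\left(c \right)} + C} = \sqrt{2 \cdot 7 \left(-23 + 7\right) + \frac{1730}{407}} = \sqrt{2 \cdot 7 \left(-16\right) + \frac{1730}{407}} = \sqrt{-224 + \frac{1730}{407}} = \sqrt{- \frac{89438}{407}} = \frac{i \sqrt{36401266}}{407}$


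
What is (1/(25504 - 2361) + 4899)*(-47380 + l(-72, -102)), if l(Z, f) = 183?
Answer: -5351080604926/23143 ≈ -2.3122e+8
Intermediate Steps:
(1/(25504 - 2361) + 4899)*(-47380 + l(-72, -102)) = (1/(25504 - 2361) + 4899)*(-47380 + 183) = (1/23143 + 4899)*(-47197) = (113377558/23143)*(-47197) = -5351080604926/23143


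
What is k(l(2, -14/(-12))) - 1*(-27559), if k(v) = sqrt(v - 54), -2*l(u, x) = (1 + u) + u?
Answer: 27559 + I*sqrt(226)/2 ≈ 27559.0 + 7.5166*I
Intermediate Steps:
l(u, x) = -1/2 - u (l(u, x) = -((1 + u) + u)/2 = -(1 + 2*u)/2 = -1/2 - u)
k(v) = sqrt(-54 + v)
k(l(2, -14/(-12))) - 1*(-27559) = sqrt(-54 + (-1/2 - 1*2)) - 1*(-27559) = sqrt(-54 + (-1/2 - 2)) + 27559 = sqrt(-54 - 5/2) + 27559 = sqrt(-113/2) + 27559 = I*sqrt(226)/2 + 27559 = 27559 + I*sqrt(226)/2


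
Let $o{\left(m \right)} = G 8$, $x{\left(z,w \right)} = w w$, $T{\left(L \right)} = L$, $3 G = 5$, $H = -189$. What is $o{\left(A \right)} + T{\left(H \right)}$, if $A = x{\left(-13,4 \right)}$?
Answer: $- \frac{527}{3} \approx -175.67$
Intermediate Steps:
$G = \frac{5}{3}$ ($G = \frac{1}{3} \cdot 5 = \frac{5}{3} \approx 1.6667$)
$x{\left(z,w \right)} = w^{2}$
$A = 16$ ($A = 4^{2} = 16$)
$o{\left(m \right)} = \frac{40}{3}$ ($o{\left(m \right)} = \frac{5}{3} \cdot 8 = \frac{40}{3}$)
$o{\left(A \right)} + T{\left(H \right)} = \frac{40}{3} - 189 = - \frac{527}{3}$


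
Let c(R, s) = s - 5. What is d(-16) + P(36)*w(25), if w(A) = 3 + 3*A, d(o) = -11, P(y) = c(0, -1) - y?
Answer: -3287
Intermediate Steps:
c(R, s) = -5 + s
P(y) = -6 - y (P(y) = (-5 - 1) - y = -6 - y)
d(-16) + P(36)*w(25) = -11 + (-6 - 1*36)*(3 + 3*25) = -11 + (-6 - 36)*(3 + 75) = -11 - 42*78 = -11 - 3276 = -3287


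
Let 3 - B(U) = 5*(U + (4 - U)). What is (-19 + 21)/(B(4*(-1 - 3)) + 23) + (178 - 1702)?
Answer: -4571/3 ≈ -1523.7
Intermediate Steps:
B(U) = -17 (B(U) = 3 - 5*(U + (4 - U)) = 3 - 5*4 = 3 - 1*20 = 3 - 20 = -17)
(-19 + 21)/(B(4*(-1 - 3)) + 23) + (178 - 1702) = (-19 + 21)/(-17 + 23) + (178 - 1702) = 2/6 - 1524 = 2*(1/6) - 1524 = 1/3 - 1524 = -4571/3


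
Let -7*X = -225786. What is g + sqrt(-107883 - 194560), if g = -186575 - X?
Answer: -1531811/7 + I*sqrt(302443) ≈ -2.1883e+5 + 549.95*I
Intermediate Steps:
X = 225786/7 (X = -1/7*(-225786) = 225786/7 ≈ 32255.)
g = -1531811/7 (g = -186575 - 1*225786/7 = -186575 - 225786/7 = -1531811/7 ≈ -2.1883e+5)
g + sqrt(-107883 - 194560) = -1531811/7 + sqrt(-107883 - 194560) = -1531811/7 + sqrt(-302443) = -1531811/7 + I*sqrt(302443)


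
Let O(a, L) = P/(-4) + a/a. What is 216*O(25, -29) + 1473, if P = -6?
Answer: 2013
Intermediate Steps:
O(a, L) = 5/2 (O(a, L) = -6/(-4) + a/a = -6*(-1/4) + 1 = 3/2 + 1 = 5/2)
216*O(25, -29) + 1473 = 216*(5/2) + 1473 = 540 + 1473 = 2013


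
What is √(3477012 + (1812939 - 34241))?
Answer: √5255710 ≈ 2292.5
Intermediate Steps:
√(3477012 + (1812939 - 34241)) = √(3477012 + 1778698) = √5255710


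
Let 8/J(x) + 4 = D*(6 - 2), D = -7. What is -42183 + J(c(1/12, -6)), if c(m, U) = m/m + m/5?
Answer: -168733/4 ≈ -42183.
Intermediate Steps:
c(m, U) = 1 + m/5 (c(m, U) = 1 + m*(1/5) = 1 + m/5)
J(x) = -1/4 (J(x) = 8/(-4 - 7*(6 - 2)) = 8/(-4 - 7*4) = 8/(-4 - 28) = 8/(-32) = 8*(-1/32) = -1/4)
-42183 + J(c(1/12, -6)) = -42183 - 1/4 = -168733/4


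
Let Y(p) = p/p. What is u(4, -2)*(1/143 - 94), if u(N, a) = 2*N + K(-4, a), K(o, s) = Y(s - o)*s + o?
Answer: -26882/143 ≈ -187.99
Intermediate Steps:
Y(p) = 1
K(o, s) = o + s (K(o, s) = 1*s + o = s + o = o + s)
u(N, a) = -4 + a + 2*N (u(N, a) = 2*N + (-4 + a) = -4 + a + 2*N)
u(4, -2)*(1/143 - 94) = (-4 - 2 + 2*4)*(1/143 - 94) = (-4 - 2 + 8)*(1/143 - 94) = 2*(-13441/143) = -26882/143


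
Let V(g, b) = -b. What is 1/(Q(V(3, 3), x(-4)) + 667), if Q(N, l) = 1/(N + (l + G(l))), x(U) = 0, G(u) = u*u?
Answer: 3/2000 ≈ 0.0015000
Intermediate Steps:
G(u) = u**2
Q(N, l) = 1/(N + l + l**2) (Q(N, l) = 1/(N + (l + l**2)) = 1/(N + l + l**2))
1/(Q(V(3, 3), x(-4)) + 667) = 1/(1/(-1*3 + 0 + 0**2) + 667) = 1/(1/(-3 + 0 + 0) + 667) = 1/(1/(-3) + 667) = 1/(-1/3 + 667) = 1/(2000/3) = 3/2000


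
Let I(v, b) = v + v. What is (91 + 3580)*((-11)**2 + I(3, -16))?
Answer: 466217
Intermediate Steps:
I(v, b) = 2*v
(91 + 3580)*((-11)**2 + I(3, -16)) = (91 + 3580)*((-11)**2 + 2*3) = 3671*(121 + 6) = 3671*127 = 466217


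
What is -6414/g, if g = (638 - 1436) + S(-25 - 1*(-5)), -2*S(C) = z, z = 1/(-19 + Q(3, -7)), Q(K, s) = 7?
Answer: 153936/19151 ≈ 8.0380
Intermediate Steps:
z = -1/12 (z = 1/(-19 + 7) = 1/(-12) = -1/12 ≈ -0.083333)
S(C) = 1/24 (S(C) = -1/2*(-1/12) = 1/24)
g = -19151/24 (g = (638 - 1436) + 1/24 = -798 + 1/24 = -19151/24 ≈ -797.96)
-6414/g = -6414/(-19151/24) = -6414*(-24/19151) = 153936/19151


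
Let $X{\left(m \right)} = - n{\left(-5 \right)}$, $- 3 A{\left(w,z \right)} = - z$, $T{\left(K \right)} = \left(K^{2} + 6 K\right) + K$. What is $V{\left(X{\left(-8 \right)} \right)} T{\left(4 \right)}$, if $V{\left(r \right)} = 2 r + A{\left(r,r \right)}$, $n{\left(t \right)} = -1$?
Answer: $\frac{308}{3} \approx 102.67$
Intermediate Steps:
$T{\left(K \right)} = K^{2} + 7 K$
$A{\left(w,z \right)} = \frac{z}{3}$ ($A{\left(w,z \right)} = - \frac{\left(-1\right) z}{3} = \frac{z}{3}$)
$X{\left(m \right)} = 1$ ($X{\left(m \right)} = \left(-1\right) \left(-1\right) = 1$)
$V{\left(r \right)} = \frac{7 r}{3}$ ($V{\left(r \right)} = 2 r + \frac{r}{3} = \frac{7 r}{3}$)
$V{\left(X{\left(-8 \right)} \right)} T{\left(4 \right)} = \frac{7}{3} \cdot 1 \cdot 4 \left(7 + 4\right) = \frac{7 \cdot 4 \cdot 11}{3} = \frac{7}{3} \cdot 44 = \frac{308}{3}$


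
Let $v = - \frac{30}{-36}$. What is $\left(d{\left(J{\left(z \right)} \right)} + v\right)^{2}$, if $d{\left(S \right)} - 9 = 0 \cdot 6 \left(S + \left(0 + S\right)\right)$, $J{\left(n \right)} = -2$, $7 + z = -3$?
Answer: $\frac{3481}{36} \approx 96.694$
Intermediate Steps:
$z = -10$ ($z = -7 - 3 = -10$)
$v = \frac{5}{6}$ ($v = \left(-30\right) \left(- \frac{1}{36}\right) = \frac{5}{6} \approx 0.83333$)
$d{\left(S \right)} = 9$ ($d{\left(S \right)} = 9 + 0 \cdot 6 \left(S + \left(0 + S\right)\right) = 9 + 0 \cdot 6 \left(S + S\right) = 9 + 0 \cdot 6 \cdot 2 S = 9 + 0 \cdot 12 S = 9 + 0 = 9$)
$\left(d{\left(J{\left(z \right)} \right)} + v\right)^{2} = \left(9 + \frac{5}{6}\right)^{2} = \left(\frac{59}{6}\right)^{2} = \frac{3481}{36}$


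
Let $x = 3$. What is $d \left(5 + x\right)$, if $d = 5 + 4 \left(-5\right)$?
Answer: $-120$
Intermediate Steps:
$d = -15$ ($d = 5 - 20 = -15$)
$d \left(5 + x\right) = - 15 \left(5 + 3\right) = \left(-15\right) 8 = -120$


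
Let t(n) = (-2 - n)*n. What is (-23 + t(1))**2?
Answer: 676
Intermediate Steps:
t(n) = n*(-2 - n)
(-23 + t(1))**2 = (-23 - 1*1*(2 + 1))**2 = (-23 - 1*1*3)**2 = (-23 - 3)**2 = (-26)**2 = 676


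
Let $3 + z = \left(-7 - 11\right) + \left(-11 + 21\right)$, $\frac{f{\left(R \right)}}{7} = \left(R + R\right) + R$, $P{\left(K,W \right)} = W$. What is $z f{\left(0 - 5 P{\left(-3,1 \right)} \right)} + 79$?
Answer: $1234$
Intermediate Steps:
$f{\left(R \right)} = 21 R$ ($f{\left(R \right)} = 7 \left(\left(R + R\right) + R\right) = 7 \left(2 R + R\right) = 7 \cdot 3 R = 21 R$)
$z = -11$ ($z = -3 + \left(\left(-7 - 11\right) + \left(-11 + 21\right)\right) = -3 + \left(-18 + 10\right) = -3 - 8 = -11$)
$z f{\left(0 - 5 P{\left(-3,1 \right)} \right)} + 79 = - 11 \cdot 21 \left(0 - 5\right) + 79 = - 11 \cdot 21 \left(-5\right) + 79 = \left(-11\right) \left(-105\right) + 79 = 1155 + 79 = 1234$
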